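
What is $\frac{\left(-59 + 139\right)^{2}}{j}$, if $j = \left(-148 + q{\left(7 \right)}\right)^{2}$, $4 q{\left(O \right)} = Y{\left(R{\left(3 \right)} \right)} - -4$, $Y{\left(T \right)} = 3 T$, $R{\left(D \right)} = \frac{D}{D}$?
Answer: $\frac{4096}{13689} \approx 0.29922$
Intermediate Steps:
$R{\left(D \right)} = 1$
$q{\left(O \right)} = \frac{7}{4}$ ($q{\left(O \right)} = \frac{3 \cdot 1 - -4}{4} = \frac{3 + 4}{4} = \frac{1}{4} \cdot 7 = \frac{7}{4}$)
$j = \frac{342225}{16}$ ($j = \left(-148 + \frac{7}{4}\right)^{2} = \left(- \frac{585}{4}\right)^{2} = \frac{342225}{16} \approx 21389.0$)
$\frac{\left(-59 + 139\right)^{2}}{j} = \frac{\left(-59 + 139\right)^{2}}{\frac{342225}{16}} = 80^{2} \cdot \frac{16}{342225} = 6400 \cdot \frac{16}{342225} = \frac{4096}{13689}$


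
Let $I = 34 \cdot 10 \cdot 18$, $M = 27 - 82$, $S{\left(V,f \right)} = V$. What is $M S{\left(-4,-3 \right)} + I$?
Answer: $6340$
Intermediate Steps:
$M = -55$ ($M = 27 - 82 = -55$)
$I = 6120$ ($I = 340 \cdot 18 = 6120$)
$M S{\left(-4,-3 \right)} + I = \left(-55\right) \left(-4\right) + 6120 = 220 + 6120 = 6340$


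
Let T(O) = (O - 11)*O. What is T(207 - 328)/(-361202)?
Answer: -7986/180601 ≈ -0.044219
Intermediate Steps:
T(O) = O*(-11 + O) (T(O) = (-11 + O)*O = O*(-11 + O))
T(207 - 328)/(-361202) = ((207 - 328)*(-11 + (207 - 328)))/(-361202) = -121*(-11 - 121)*(-1/361202) = -121*(-132)*(-1/361202) = 15972*(-1/361202) = -7986/180601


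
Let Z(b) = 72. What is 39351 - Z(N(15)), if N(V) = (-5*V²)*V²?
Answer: 39279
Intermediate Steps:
N(V) = -5*V⁴
39351 - Z(N(15)) = 39351 - 1*72 = 39351 - 72 = 39279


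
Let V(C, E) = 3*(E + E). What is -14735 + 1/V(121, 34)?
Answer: -3005939/204 ≈ -14735.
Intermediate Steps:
V(C, E) = 6*E (V(C, E) = 3*(2*E) = 6*E)
-14735 + 1/V(121, 34) = -14735 + 1/(6*34) = -14735 + 1/204 = -3005939/204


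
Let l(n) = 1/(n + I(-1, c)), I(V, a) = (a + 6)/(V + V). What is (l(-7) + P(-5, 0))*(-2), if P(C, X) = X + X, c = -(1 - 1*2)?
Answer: 4/21 ≈ 0.19048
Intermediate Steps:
c = 1 (c = -(1 - 2) = -1*(-1) = 1)
P(C, X) = 2*X
I(V, a) = (6 + a)/(2*V) (I(V, a) = (6 + a)/((2*V)) = (6 + a)*(1/(2*V)) = (6 + a)/(2*V))
l(n) = 1/(-7/2 + n) (l(n) = 1/(n + (½)*(6 + 1)/(-1)) = 1/(n + (½)*(-1)*7) = 1/(n - 7/2) = 1/(-7/2 + n))
(l(-7) + P(-5, 0))*(-2) = (2/(-7 + 2*(-7)) + 2*0)*(-2) = (2/(-7 - 14) + 0)*(-2) = (2/(-21) + 0)*(-2) = (2*(-1/21) + 0)*(-2) = (-2/21 + 0)*(-2) = -2/21*(-2) = 4/21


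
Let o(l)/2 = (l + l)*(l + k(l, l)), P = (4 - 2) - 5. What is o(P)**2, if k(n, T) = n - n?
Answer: 1296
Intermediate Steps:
P = -3 (P = 2 - 5 = -3)
k(n, T) = 0
o(l) = 4*l**2 (o(l) = 2*((l + l)*(l + 0)) = 2*((2*l)*l) = 2*(2*l**2) = 4*l**2)
o(P)**2 = (4*(-3)**2)**2 = (4*9)**2 = 36**2 = 1296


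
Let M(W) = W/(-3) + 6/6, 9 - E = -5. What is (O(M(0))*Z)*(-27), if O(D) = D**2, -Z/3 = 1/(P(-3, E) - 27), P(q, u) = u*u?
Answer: 81/169 ≈ 0.47929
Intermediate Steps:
E = 14 (E = 9 - 1*(-5) = 9 + 5 = 14)
P(q, u) = u**2
M(W) = 1 - W/3 (M(W) = W*(-1/3) + 6*(1/6) = -W/3 + 1 = 1 - W/3)
Z = -3/169 (Z = -3/(14**2 - 27) = -3/(196 - 27) = -3/169 ≈ -0.017751)
(O(M(0))*Z)*(-27) = ((1 - 1/3*0)**2*(-3/169))*(-27) = ((1 + 0)**2*(-3/169))*(-27) = (1**2*(-3/169))*(-27) = (1*(-3/169))*(-27) = -3/169*(-27) = 81/169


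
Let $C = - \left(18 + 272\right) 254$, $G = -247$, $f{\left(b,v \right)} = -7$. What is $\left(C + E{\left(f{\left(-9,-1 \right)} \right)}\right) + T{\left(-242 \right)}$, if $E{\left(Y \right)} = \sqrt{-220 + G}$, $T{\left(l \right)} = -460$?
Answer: $-74120 + i \sqrt{467} \approx -74120.0 + 21.61 i$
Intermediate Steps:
$C = -73660$ ($C = - 290 \cdot 254 = \left(-1\right) 73660 = -73660$)
$E{\left(Y \right)} = i \sqrt{467}$ ($E{\left(Y \right)} = \sqrt{-220 - 247} = \sqrt{-467} = i \sqrt{467}$)
$\left(C + E{\left(f{\left(-9,-1 \right)} \right)}\right) + T{\left(-242 \right)} = \left(-73660 + i \sqrt{467}\right) - 460 = -74120 + i \sqrt{467}$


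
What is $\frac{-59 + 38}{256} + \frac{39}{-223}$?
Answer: $- \frac{14667}{57088} \approx -0.25692$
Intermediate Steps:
$\frac{-59 + 38}{256} + \frac{39}{-223} = \left(-21\right) \frac{1}{256} + 39 \left(- \frac{1}{223}\right) = - \frac{21}{256} - \frac{39}{223} = - \frac{14667}{57088}$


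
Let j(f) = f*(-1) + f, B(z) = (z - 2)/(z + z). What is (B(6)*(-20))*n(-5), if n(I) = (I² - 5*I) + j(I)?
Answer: -1000/3 ≈ -333.33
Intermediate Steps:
B(z) = (-2 + z)/(2*z) (B(z) = (-2 + z)/((2*z)) = (-2 + z)*(1/(2*z)) = (-2 + z)/(2*z))
j(f) = 0 (j(f) = -f + f = 0)
n(I) = I² - 5*I (n(I) = (I² - 5*I) + 0 = I² - 5*I)
(B(6)*(-20))*n(-5) = (((½)*(-2 + 6)/6)*(-20))*(-5*(-5 - 5)) = (((½)*(⅙)*4)*(-20))*(-5*(-10)) = ((⅓)*(-20))*50 = -20/3*50 = -1000/3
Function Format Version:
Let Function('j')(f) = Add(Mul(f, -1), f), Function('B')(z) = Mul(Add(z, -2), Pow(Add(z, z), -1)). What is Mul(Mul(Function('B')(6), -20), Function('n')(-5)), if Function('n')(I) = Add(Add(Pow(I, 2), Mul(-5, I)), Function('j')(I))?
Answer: Rational(-1000, 3) ≈ -333.33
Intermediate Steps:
Function('B')(z) = Mul(Rational(1, 2), Pow(z, -1), Add(-2, z)) (Function('B')(z) = Mul(Add(-2, z), Pow(Mul(2, z), -1)) = Mul(Add(-2, z), Mul(Rational(1, 2), Pow(z, -1))) = Mul(Rational(1, 2), Pow(z, -1), Add(-2, z)))
Function('j')(f) = 0 (Function('j')(f) = Add(Mul(-1, f), f) = 0)
Function('n')(I) = Add(Pow(I, 2), Mul(-5, I)) (Function('n')(I) = Add(Add(Pow(I, 2), Mul(-5, I)), 0) = Add(Pow(I, 2), Mul(-5, I)))
Mul(Mul(Function('B')(6), -20), Function('n')(-5)) = Mul(Mul(Mul(Rational(1, 2), Pow(6, -1), Add(-2, 6)), -20), Mul(-5, Add(-5, -5))) = Mul(Mul(Mul(Rational(1, 2), Rational(1, 6), 4), -20), Mul(-5, -10)) = Mul(Mul(Rational(1, 3), -20), 50) = Mul(Rational(-20, 3), 50) = Rational(-1000, 3)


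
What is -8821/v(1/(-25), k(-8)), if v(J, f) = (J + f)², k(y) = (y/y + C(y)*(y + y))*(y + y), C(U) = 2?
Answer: -5513125/153735201 ≈ -0.035861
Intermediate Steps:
k(y) = 2*y*(1 + 4*y) (k(y) = (y/y + 2*(y + y))*(y + y) = (1 + 2*(2*y))*(2*y) = (1 + 4*y)*(2*y) = 2*y*(1 + 4*y))
-8821/v(1/(-25), k(-8)) = -8821/(1/(-25) + 2*(-8)*(1 + 4*(-8)))² = -8821/(-1/25 + 2*(-8)*(1 - 32))² = -8821/(-1/25 + 2*(-8)*(-31))² = -8821/(-1/25 + 496)² = -8821/((12399/25)²) = -8821/153735201/625 = -8821*625/153735201 = -5513125/153735201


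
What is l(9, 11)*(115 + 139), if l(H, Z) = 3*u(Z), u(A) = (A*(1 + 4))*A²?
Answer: 5071110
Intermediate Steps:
u(A) = 5*A³ (u(A) = (A*5)*A² = (5*A)*A² = 5*A³)
l(H, Z) = 15*Z³ (l(H, Z) = 3*(5*Z³) = 15*Z³)
l(9, 11)*(115 + 139) = (15*11³)*(115 + 139) = (15*1331)*254 = 19965*254 = 5071110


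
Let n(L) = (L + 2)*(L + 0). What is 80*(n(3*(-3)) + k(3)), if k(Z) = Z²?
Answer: 5760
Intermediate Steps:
n(L) = L*(2 + L) (n(L) = (2 + L)*L = L*(2 + L))
80*(n(3*(-3)) + k(3)) = 80*((3*(-3))*(2 + 3*(-3)) + 3²) = 80*(-9*(2 - 9) + 9) = 80*(-9*(-7) + 9) = 80*(63 + 9) = 80*72 = 5760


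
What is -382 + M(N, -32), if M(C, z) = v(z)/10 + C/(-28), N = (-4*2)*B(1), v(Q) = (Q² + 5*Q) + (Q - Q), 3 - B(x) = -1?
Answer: -10306/35 ≈ -294.46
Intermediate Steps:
B(x) = 4 (B(x) = 3 - 1*(-1) = 3 + 1 = 4)
v(Q) = Q² + 5*Q (v(Q) = (Q² + 5*Q) + 0 = Q² + 5*Q)
N = -32 (N = -4*2*4 = -8*4 = -32)
M(C, z) = -C/28 + z*(5 + z)/10 (M(C, z) = (z*(5 + z))/10 + C/(-28) = (z*(5 + z))*(⅒) + C*(-1/28) = z*(5 + z)/10 - C/28 = -C/28 + z*(5 + z)/10)
-382 + M(N, -32) = -382 + (-1/28*(-32) + (⅒)*(-32)*(5 - 32)) = -382 + (8/7 + (⅒)*(-32)*(-27)) = -382 + (8/7 + 432/5) = -382 + 3064/35 = -10306/35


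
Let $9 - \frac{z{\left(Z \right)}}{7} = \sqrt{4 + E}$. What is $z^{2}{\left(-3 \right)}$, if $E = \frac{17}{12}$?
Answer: $\frac{50813}{12} - 147 \sqrt{195} \approx 2181.7$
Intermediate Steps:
$E = \frac{17}{12}$ ($E = 17 \cdot \frac{1}{12} = \frac{17}{12} \approx 1.4167$)
$z{\left(Z \right)} = 63 - \frac{7 \sqrt{195}}{6}$ ($z{\left(Z \right)} = 63 - 7 \sqrt{4 + \frac{17}{12}} = 63 - 7 \sqrt{\frac{65}{12}} = 63 - 7 \frac{\sqrt{195}}{6} = 63 - \frac{7 \sqrt{195}}{6}$)
$z^{2}{\left(-3 \right)} = \left(63 - \frac{7 \sqrt{195}}{6}\right)^{2}$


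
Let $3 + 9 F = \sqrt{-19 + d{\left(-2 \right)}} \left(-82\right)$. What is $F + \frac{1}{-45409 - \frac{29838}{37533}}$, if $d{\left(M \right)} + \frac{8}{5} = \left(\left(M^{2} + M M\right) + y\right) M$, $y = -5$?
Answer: $- \frac{568159478}{1704365835} - \frac{82 i \sqrt{665}}{45} \approx -0.33336 - 46.991 i$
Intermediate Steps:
$d{\left(M \right)} = - \frac{8}{5} + M \left(-5 + 2 M^{2}\right)$ ($d{\left(M \right)} = - \frac{8}{5} + \left(\left(M^{2} + M M\right) - 5\right) M = - \frac{8}{5} + \left(\left(M^{2} + M^{2}\right) - 5\right) M = - \frac{8}{5} + \left(2 M^{2} - 5\right) M = - \frac{8}{5} + \left(-5 + 2 M^{2}\right) M = - \frac{8}{5} + M \left(-5 + 2 M^{2}\right)$)
$F = - \frac{1}{3} - \frac{82 i \sqrt{665}}{45}$ ($F = - \frac{1}{3} + \frac{\sqrt{-19 - \left(- \frac{42}{5} + 16\right)} \left(-82\right)}{9} = - \frac{1}{3} + \frac{\sqrt{-19 + \left(- \frac{8}{5} + 10 + 2 \left(-8\right)\right)} \left(-82\right)}{9} = - \frac{1}{3} + \frac{\sqrt{-19 - \frac{38}{5}} \left(-82\right)}{9} = - \frac{1}{3} + \frac{\sqrt{- \frac{133}{5}} \left(-82\right)}{9} = - \frac{1}{3} + \frac{\frac{i \sqrt{665}}{5} \left(-82\right)}{9} = - \frac{1}{3} + \frac{\left(- \frac{82}{5}\right) i \sqrt{665}}{9} = - \frac{1}{3} - \frac{82 i \sqrt{665}}{45} \approx -0.33333 - 46.991 i$)
$F + \frac{1}{-45409 - \frac{29838}{37533}} = \left(- \frac{1}{3} - \frac{82 i \sqrt{665}}{45}\right) + \frac{1}{-45409 - \frac{29838}{37533}} = \left(- \frac{1}{3} - \frac{82 i \sqrt{665}}{45}\right) + \frac{1}{-45409 - \frac{9946}{12511}} = \left(- \frac{1}{3} - \frac{82 i \sqrt{665}}{45}\right) + \frac{1}{- \frac{568121945}{12511}} = \left(- \frac{1}{3} - \frac{82 i \sqrt{665}}{45}\right) - \frac{12511}{568121945} = - \frac{568159478}{1704365835} - \frac{82 i \sqrt{665}}{45}$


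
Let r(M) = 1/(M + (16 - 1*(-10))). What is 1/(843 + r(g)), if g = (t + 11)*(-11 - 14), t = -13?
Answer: 76/64069 ≈ 0.0011862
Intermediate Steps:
g = 50 (g = (-13 + 11)*(-11 - 14) = -2*(-25) = 50)
r(M) = 1/(26 + M) (r(M) = 1/(M + (16 + 10)) = 1/(M + 26) = 1/(26 + M))
1/(843 + r(g)) = 1/(843 + 1/(26 + 50)) = 1/(843 + 1/76) = 1/(64069/76) = 76/64069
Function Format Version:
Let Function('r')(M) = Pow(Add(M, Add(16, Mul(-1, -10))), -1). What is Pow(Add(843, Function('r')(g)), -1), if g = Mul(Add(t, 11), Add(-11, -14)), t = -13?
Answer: Rational(76, 64069) ≈ 0.0011862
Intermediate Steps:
g = 50 (g = Mul(Add(-13, 11), Add(-11, -14)) = Mul(-2, -25) = 50)
Function('r')(M) = Pow(Add(26, M), -1) (Function('r')(M) = Pow(Add(M, Add(16, 10)), -1) = Pow(Add(M, 26), -1) = Pow(Add(26, M), -1))
Pow(Add(843, Function('r')(g)), -1) = Pow(Add(843, Pow(Add(26, 50), -1)), -1) = Pow(Add(843, Pow(76, -1)), -1) = Pow(Add(843, Rational(1, 76)), -1) = Pow(Rational(64069, 76), -1) = Rational(76, 64069)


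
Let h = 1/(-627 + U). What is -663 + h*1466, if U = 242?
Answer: -256721/385 ≈ -666.81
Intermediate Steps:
h = -1/385 (h = 1/(-627 + 242) = 1/(-385) = -1/385 ≈ -0.0025974)
-663 + h*1466 = -663 - 1/385*1466 = -663 - 1466/385 = -256721/385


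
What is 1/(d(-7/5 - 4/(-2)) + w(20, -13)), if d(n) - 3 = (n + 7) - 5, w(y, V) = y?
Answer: 5/128 ≈ 0.039063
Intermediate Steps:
d(n) = 5 + n (d(n) = 3 + ((n + 7) - 5) = 3 + ((7 + n) - 5) = 3 + (2 + n) = 5 + n)
1/(d(-7/5 - 4/(-2)) + w(20, -13)) = 1/((5 + (-7/5 - 4/(-2))) + 20) = 1/((5 + (-7*1/5 - 4*(-1/2))) + 20) = 1/((5 + (-7/5 + 2)) + 20) = 1/((5 + 3/5) + 20) = 1/(28/5 + 20) = 1/(128/5) = 5/128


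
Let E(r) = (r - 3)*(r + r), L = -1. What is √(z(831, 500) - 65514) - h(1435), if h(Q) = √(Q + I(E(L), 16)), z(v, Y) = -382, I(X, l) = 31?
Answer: -√1466 + 2*I*√16474 ≈ -38.288 + 256.7*I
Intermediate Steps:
E(r) = 2*r*(-3 + r) (E(r) = (-3 + r)*(2*r) = 2*r*(-3 + r))
h(Q) = √(31 + Q) (h(Q) = √(Q + 31) = √(31 + Q))
√(z(831, 500) - 65514) - h(1435) = √(-382 - 65514) - √(31 + 1435) = √(-65896) - √1466 = 2*I*√16474 - √1466 = -√1466 + 2*I*√16474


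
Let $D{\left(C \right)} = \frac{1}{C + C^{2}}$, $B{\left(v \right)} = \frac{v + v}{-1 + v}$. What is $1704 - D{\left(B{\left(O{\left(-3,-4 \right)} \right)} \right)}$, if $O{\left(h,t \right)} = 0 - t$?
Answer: $\frac{149943}{88} \approx 1703.9$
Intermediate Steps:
$O{\left(h,t \right)} = - t$
$B{\left(v \right)} = \frac{2 v}{-1 + v}$
$1704 - D{\left(B{\left(O{\left(-3,-4 \right)} \right)} \right)} = 1704 - \frac{1}{\frac{2 \left(\left(-1\right) \left(-4\right)\right)}{-1 - -4} \left(1 + \frac{2 \left(\left(-1\right) \left(-4\right)\right)}{-1 - -4}\right)} = 1704 - \frac{1}{2 \cdot 4 \frac{1}{-1 + 4} \left(1 + 2 \cdot 4 \frac{1}{-1 + 4}\right)} = 1704 - \frac{1}{2 \cdot 4 \cdot \frac{1}{3} \left(1 + 2 \cdot 4 \cdot \frac{1}{3}\right)} = 1704 - \frac{1}{\frac{8}{3} \left(1 + \frac{8}{3}\right)} = 1704 - \frac{3}{8 \cdot \frac{11}{3}} = 1704 - \frac{3}{8} \cdot \frac{3}{11} = 1704 - \frac{9}{88} = \frac{149943}{88}$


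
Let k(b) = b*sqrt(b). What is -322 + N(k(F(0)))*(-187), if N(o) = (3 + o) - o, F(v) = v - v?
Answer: -883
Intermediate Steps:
F(v) = 0
k(b) = b**(3/2)
N(o) = 3
-322 + N(k(F(0)))*(-187) = -322 + 3*(-187) = -322 - 561 = -883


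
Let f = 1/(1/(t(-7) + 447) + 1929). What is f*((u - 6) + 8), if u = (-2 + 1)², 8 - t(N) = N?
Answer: 1386/891199 ≈ 0.0015552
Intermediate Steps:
t(N) = 8 - N
u = 1 (u = (-1)² = 1)
f = 462/891199 (f = 1/(1/((8 - 1*(-7)) + 447) + 1929) = 1/(1/((8 + 7) + 447) + 1929) = 1/(1/(15 + 447) + 1929) = 1/(1/462 + 1929) = 1/(891199/462) = 462/891199 ≈ 0.00051840)
f*((u - 6) + 8) = 462*((1 - 6) + 8)/891199 = 462*(-5 + 8)/891199 = (462/891199)*3 = 1386/891199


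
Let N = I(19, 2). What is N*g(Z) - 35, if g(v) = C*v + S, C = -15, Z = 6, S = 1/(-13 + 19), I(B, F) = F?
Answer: -644/3 ≈ -214.67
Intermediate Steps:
S = ⅙ (S = 1/6 = ⅙ ≈ 0.16667)
N = 2
g(v) = ⅙ - 15*v (g(v) = -15*v + ⅙ = ⅙ - 15*v)
N*g(Z) - 35 = 2*(⅙ - 15*6) - 35 = 2*(⅙ - 90) - 35 = 2*(-539/6) - 35 = -539/3 - 35 = -644/3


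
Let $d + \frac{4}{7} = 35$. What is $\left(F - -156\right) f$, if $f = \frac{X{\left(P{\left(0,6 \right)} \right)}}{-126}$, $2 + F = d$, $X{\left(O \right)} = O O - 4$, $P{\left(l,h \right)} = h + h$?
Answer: $- \frac{13190}{63} \approx -209.36$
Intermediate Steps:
$P{\left(l,h \right)} = 2 h$
$d = \frac{241}{7}$ ($d = - \frac{4}{7} + 35 = \frac{241}{7} \approx 34.429$)
$X{\left(O \right)} = -4 + O^{2}$ ($X{\left(O \right)} = O^{2} - 4 = -4 + O^{2}$)
$F = \frac{227}{7}$ ($F = -2 + \frac{241}{7} = \frac{227}{7} \approx 32.429$)
$f = - \frac{10}{9}$ ($f = \frac{-4 + \left(2 \cdot 6\right)^{2}}{-126} = \left(-4 + 12^{2}\right) \left(- \frac{1}{126}\right) = \left(-4 + 144\right) \left(- \frac{1}{126}\right) = 140 \left(- \frac{1}{126}\right) = - \frac{10}{9} \approx -1.1111$)
$\left(F - -156\right) f = \left(\frac{227}{7} - -156\right) \left(- \frac{10}{9}\right) = \left(\frac{227}{7} + 156\right) \left(- \frac{10}{9}\right) = \frac{1319}{7} \left(- \frac{10}{9}\right) = - \frac{13190}{63}$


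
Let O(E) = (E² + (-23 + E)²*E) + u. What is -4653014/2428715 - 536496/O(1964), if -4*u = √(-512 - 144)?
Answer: -85009472344893413523175458/44370373962739056179021105 - 178832*I*√41/18269073959990800147 ≈ -1.9159 - 6.2679e-14*I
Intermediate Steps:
u = -I*√41 (u = -√(-512 - 144)/4 = -I*√41 ≈ -6.4031*I)
O(E) = E² + E*(-23 + E)² - I*√41 (O(E) = (E² + (-23 + E)²*E) - I*√41 = (E² + E*(-23 + E)²) - I*√41 = E² + E*(-23 + E)² - I*√41)
-4653014/2428715 - 536496/O(1964) = -4653014/2428715 - 536496/(1964² + 1964*(-23 + 1964)² - I*√41) = -4653014*1/2428715 - 536496/(3857296 + 1964*1941² - I*√41) = -4653014/2428715 - 536496/(3857296 + 1964*3767481 - I*√41) = -4653014/2428715 - 536496/(3857296 + 7399332684 - I*√41) = -4653014/2428715 - 536496/(7403189980 - I*√41)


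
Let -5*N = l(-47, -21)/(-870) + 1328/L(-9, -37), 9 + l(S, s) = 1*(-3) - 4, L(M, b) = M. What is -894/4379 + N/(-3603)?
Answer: -753816386/3549945825 ≈ -0.21235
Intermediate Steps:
l(S, s) = -16 (l(S, s) = -9 + (1*(-3) - 4) = -9 + (-3 - 4) = -9 - 7 = -16)
N = 192536/6525 (N = -(-16/(-870) + 1328/(-9))/5 = -(-16*(-1/870) + 1328*(-⅑))/5 = -(8/435 - 1328/9)/5 = -⅕*(-192536/1305) = 192536/6525 ≈ 29.507)
-894/4379 + N/(-3603) = -894/4379 + (192536/6525)/(-3603) = -894*1/4379 + (192536/6525)*(-1/3603) = -894/4379 - 192536/23509575 = -753816386/3549945825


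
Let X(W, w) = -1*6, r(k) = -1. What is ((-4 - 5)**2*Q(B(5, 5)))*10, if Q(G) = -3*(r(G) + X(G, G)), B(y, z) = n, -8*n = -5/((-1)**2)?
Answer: 17010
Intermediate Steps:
n = 5/8 (n = -(-5)/(8*((-1)**2)) = -(-5)/(8*1) = -(-5)/8 = -1/8*(-5) = 5/8 ≈ 0.62500)
X(W, w) = -6
B(y, z) = 5/8
Q(G) = 21 (Q(G) = -3*(-1 - 6) = -3*(-7) = 21)
((-4 - 5)**2*Q(B(5, 5)))*10 = ((-4 - 5)**2*21)*10 = ((-9)**2*21)*10 = (81*21)*10 = 1701*10 = 17010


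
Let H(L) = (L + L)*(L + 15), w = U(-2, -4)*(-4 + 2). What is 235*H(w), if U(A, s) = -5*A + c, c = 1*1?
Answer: 72380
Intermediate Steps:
c = 1
U(A, s) = 1 - 5*A (U(A, s) = -5*A + 1 = 1 - 5*A)
w = -22 (w = (1 - 5*(-2))*(-4 + 2) = (1 + 10)*(-2) = 11*(-2) = -22)
H(L) = 2*L*(15 + L) (H(L) = (2*L)*(15 + L) = 2*L*(15 + L))
235*H(w) = 235*(2*(-22)*(15 - 22)) = 235*(2*(-22)*(-7)) = 235*308 = 72380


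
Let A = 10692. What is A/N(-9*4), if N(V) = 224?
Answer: 2673/56 ≈ 47.732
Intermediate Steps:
A/N(-9*4) = 10692/224 = 10692*(1/224) = 2673/56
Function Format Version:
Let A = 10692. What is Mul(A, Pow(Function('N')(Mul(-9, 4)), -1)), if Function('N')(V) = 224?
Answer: Rational(2673, 56) ≈ 47.732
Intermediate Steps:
Mul(A, Pow(Function('N')(Mul(-9, 4)), -1)) = Mul(10692, Pow(224, -1)) = Mul(10692, Rational(1, 224)) = Rational(2673, 56)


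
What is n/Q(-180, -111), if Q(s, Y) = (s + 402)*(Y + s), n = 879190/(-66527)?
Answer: 439595/2148888627 ≈ 0.00020457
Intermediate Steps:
n = -879190/66527 (n = 879190*(-1/66527) = -879190/66527 ≈ -13.216)
Q(s, Y) = (402 + s)*(Y + s)
n/Q(-180, -111) = -879190/(66527*((-180)**2 + 402*(-111) + 402*(-180) - 111*(-180))) = -879190/(66527*(32400 - 44622 - 72360 + 19980)) = -879190/66527/(-64602) = -879190/66527*(-1/64602) = 439595/2148888627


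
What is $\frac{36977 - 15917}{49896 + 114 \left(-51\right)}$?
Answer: $\frac{1170}{2449} \approx 0.47775$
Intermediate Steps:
$\frac{36977 - 15917}{49896 + 114 \left(-51\right)} = \frac{21060}{49896 - 5814} = \frac{21060}{44082} = 21060 \cdot \frac{1}{44082} = \frac{1170}{2449}$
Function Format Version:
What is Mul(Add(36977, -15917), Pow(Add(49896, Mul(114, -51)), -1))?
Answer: Rational(1170, 2449) ≈ 0.47775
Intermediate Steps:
Mul(Add(36977, -15917), Pow(Add(49896, Mul(114, -51)), -1)) = Mul(21060, Pow(Add(49896, -5814), -1)) = Mul(21060, Pow(44082, -1)) = Mul(21060, Rational(1, 44082)) = Rational(1170, 2449)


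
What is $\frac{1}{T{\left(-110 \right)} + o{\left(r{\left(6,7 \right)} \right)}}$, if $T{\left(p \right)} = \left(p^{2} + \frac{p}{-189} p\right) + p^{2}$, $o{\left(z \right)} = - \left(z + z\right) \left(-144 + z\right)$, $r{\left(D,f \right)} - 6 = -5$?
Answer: $\frac{189}{4615754} \approx 4.0947 \cdot 10^{-5}$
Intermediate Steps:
$r{\left(D,f \right)} = 1$ ($r{\left(D,f \right)} = 6 - 5 = 1$)
$o{\left(z \right)} = - 2 z \left(-144 + z\right)$
$T{\left(p \right)} = \frac{377 p^{2}}{189}$ ($T{\left(p \right)} = \left(p^{2} + p \left(- \frac{1}{189}\right) p\right) + p^{2} = \left(p^{2} + - \frac{p}{189} p\right) + p^{2} = \left(p^{2} - \frac{p^{2}}{189}\right) + p^{2} = \frac{188 p^{2}}{189} + p^{2} = \frac{377 p^{2}}{189}$)
$\frac{1}{T{\left(-110 \right)} + o{\left(r{\left(6,7 \right)} \right)}} = \frac{1}{\frac{377 \left(-110\right)^{2}}{189} + 2 \cdot 1 \left(144 - 1\right)} = \frac{1}{\frac{377}{189} \cdot 12100 + 2 \cdot 1 \left(144 - 1\right)} = \frac{1}{\frac{4561700}{189} + 2 \cdot 1 \cdot 143} = \frac{1}{\frac{4561700}{189} + 286} = \frac{1}{\frac{4615754}{189}} = \frac{189}{4615754}$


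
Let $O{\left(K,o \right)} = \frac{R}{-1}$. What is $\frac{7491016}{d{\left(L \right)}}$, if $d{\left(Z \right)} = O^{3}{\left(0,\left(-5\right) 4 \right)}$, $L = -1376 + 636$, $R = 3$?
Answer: $- \frac{7491016}{27} \approx -2.7745 \cdot 10^{5}$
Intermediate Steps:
$L = -740$
$O{\left(K,o \right)} = -3$ ($O{\left(K,o \right)} = \frac{3}{-1} = 3 \left(-1\right) = -3$)
$d{\left(Z \right)} = -27$ ($d{\left(Z \right)} = \left(-3\right)^{3} = -27$)
$\frac{7491016}{d{\left(L \right)}} = \frac{7491016}{-27} = 7491016 \left(- \frac{1}{27}\right) = - \frac{7491016}{27}$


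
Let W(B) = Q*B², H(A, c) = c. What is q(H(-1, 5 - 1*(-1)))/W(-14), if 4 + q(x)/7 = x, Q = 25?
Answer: 1/350 ≈ 0.0028571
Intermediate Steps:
q(x) = -28 + 7*x
W(B) = 25*B²
q(H(-1, 5 - 1*(-1)))/W(-14) = (-28 + 7*(5 - 1*(-1)))/((25*(-14)²)) = (-28 + 7*(5 + 1))/((25*196)) = (-28 + 7*6)/4900 = (-28 + 42)*(1/4900) = 14*(1/4900) = 1/350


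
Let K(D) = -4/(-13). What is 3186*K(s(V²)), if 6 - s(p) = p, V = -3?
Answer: 12744/13 ≈ 980.31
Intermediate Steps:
s(p) = 6 - p
K(D) = 4/13 (K(D) = -4*(-1/13) = 4/13)
3186*K(s(V²)) = 3186*(4/13) = 12744/13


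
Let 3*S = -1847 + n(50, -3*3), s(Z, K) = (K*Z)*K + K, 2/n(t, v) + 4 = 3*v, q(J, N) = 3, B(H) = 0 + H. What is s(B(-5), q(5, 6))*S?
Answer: 801626/31 ≈ 25859.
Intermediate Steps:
B(H) = H
n(t, v) = 2/(-4 + 3*v)
s(Z, K) = K + Z*K**2 (s(Z, K) = Z*K**2 + K = K + Z*K**2)
S = -57259/93 (S = (-1847 + 2/(-4 + 3*(-3*3)))/3 = (-1847 + 2/(-4 + 3*(-9)))/3 = (-1847 + 2/(-4 - 27))/3 = (-1847 + 2/(-31))/3 = (-1847 + 2*(-1/31))/3 = (-1847 - 2/31)/3 = (1/3)*(-57259/31) = -57259/93 ≈ -615.69)
s(B(-5), q(5, 6))*S = (3*(1 + 3*(-5)))*(-57259/93) = (3*(1 - 15))*(-57259/93) = (3*(-14))*(-57259/93) = -42*(-57259/93) = 801626/31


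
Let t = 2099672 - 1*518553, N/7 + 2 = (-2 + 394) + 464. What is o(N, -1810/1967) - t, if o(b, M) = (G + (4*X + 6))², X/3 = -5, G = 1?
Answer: -1578310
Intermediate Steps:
X = -15 (X = 3*(-5) = -15)
N = 5978 (N = -14 + 7*((-2 + 394) + 464) = -14 + 7*(392 + 464) = -14 + 7*856 = -14 + 5992 = 5978)
o(b, M) = 2809 (o(b, M) = (1 + (4*(-15) + 6))² = (1 + (-60 + 6))² = (1 - 54)² = (-53)² = 2809)
t = 1581119 (t = 2099672 - 518553 = 1581119)
o(N, -1810/1967) - t = 2809 - 1*1581119 = 2809 - 1581119 = -1578310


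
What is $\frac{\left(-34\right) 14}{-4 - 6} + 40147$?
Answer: $\frac{200973}{5} \approx 40195.0$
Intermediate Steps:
$\frac{\left(-34\right) 14}{-4 - 6} + 40147 = - \frac{476}{-10} + 40147 = \left(-476\right) \left(- \frac{1}{10}\right) + 40147 = \frac{238}{5} + 40147 = \frac{200973}{5}$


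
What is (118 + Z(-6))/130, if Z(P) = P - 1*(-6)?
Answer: 59/65 ≈ 0.90769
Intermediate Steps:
Z(P) = 6 + P (Z(P) = P + 6 = 6 + P)
(118 + Z(-6))/130 = (118 + (6 - 6))/130 = (118 + 0)*(1/130) = 118*(1/130) = 59/65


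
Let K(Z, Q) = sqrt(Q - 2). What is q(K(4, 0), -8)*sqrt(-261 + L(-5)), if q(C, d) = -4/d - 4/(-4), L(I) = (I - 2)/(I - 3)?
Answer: 3*I*sqrt(4162)/8 ≈ 24.193*I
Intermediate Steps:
K(Z, Q) = sqrt(-2 + Q)
L(I) = (-2 + I)/(-3 + I)
q(C, d) = 1 - 4/d (q(C, d) = -4/d - 4*(-1/4) = -4/d + 1 = 1 - 4/d)
q(K(4, 0), -8)*sqrt(-261 + L(-5)) = ((-4 - 8)/(-8))*sqrt(-261 + (-2 - 5)/(-3 - 5)) = (-1/8*(-12))*sqrt(-261 - 7/(-8)) = 3*sqrt(-261 - 1/8*(-7))/2 = 3*sqrt(-261 + 7/8)/2 = 3*sqrt(-2081/8)/2 = 3*(I*sqrt(4162)/4)/2 = 3*I*sqrt(4162)/8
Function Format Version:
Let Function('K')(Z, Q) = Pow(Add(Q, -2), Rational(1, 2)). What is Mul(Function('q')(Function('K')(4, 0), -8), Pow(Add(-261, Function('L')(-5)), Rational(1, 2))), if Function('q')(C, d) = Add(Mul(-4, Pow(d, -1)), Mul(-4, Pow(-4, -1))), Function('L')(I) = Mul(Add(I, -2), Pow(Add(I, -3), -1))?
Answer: Mul(Rational(3, 8), I, Pow(4162, Rational(1, 2))) ≈ Mul(24.193, I)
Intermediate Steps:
Function('K')(Z, Q) = Pow(Add(-2, Q), Rational(1, 2))
Function('L')(I) = Mul(Pow(Add(-3, I), -1), Add(-2, I)) (Function('L')(I) = Mul(Add(-2, I), Pow(Add(-3, I), -1)) = Mul(Pow(Add(-3, I), -1), Add(-2, I)))
Function('q')(C, d) = Add(1, Mul(-4, Pow(d, -1))) (Function('q')(C, d) = Add(Mul(-4, Pow(d, -1)), Mul(-4, Rational(-1, 4))) = Add(Mul(-4, Pow(d, -1)), 1) = Add(1, Mul(-4, Pow(d, -1))))
Mul(Function('q')(Function('K')(4, 0), -8), Pow(Add(-261, Function('L')(-5)), Rational(1, 2))) = Mul(Mul(Pow(-8, -1), Add(-4, -8)), Pow(Add(-261, Mul(Pow(Add(-3, -5), -1), Add(-2, -5))), Rational(1, 2))) = Mul(Mul(Rational(-1, 8), -12), Pow(Add(-261, Mul(Pow(-8, -1), -7)), Rational(1, 2))) = Mul(Rational(3, 2), Pow(Add(-261, Mul(Rational(-1, 8), -7)), Rational(1, 2))) = Mul(Rational(3, 2), Pow(Add(-261, Rational(7, 8)), Rational(1, 2))) = Mul(Rational(3, 2), Pow(Rational(-2081, 8), Rational(1, 2))) = Mul(Rational(3, 2), Mul(Rational(1, 4), I, Pow(4162, Rational(1, 2)))) = Mul(Rational(3, 8), I, Pow(4162, Rational(1, 2)))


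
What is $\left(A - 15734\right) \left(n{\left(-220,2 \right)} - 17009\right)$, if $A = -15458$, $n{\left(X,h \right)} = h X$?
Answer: $544269208$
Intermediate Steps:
$n{\left(X,h \right)} = X h$
$\left(A - 15734\right) \left(n{\left(-220,2 \right)} - 17009\right) = \left(-15458 - 15734\right) \left(\left(-220\right) 2 - 17009\right) = - 31192 \left(-440 - 17009\right) = \left(-31192\right) \left(-17449\right) = 544269208$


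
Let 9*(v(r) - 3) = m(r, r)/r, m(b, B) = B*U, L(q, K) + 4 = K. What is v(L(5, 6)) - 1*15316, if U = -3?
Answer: -45940/3 ≈ -15313.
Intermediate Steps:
L(q, K) = -4 + K
m(b, B) = -3*B (m(b, B) = B*(-3) = -3*B)
v(r) = 8/3 (v(r) = 3 + ((-3*r)/r)/9 = 3 + (⅑)*(-3) = 3 - ⅓ = 8/3)
v(L(5, 6)) - 1*15316 = 8/3 - 1*15316 = 8/3 - 15316 = -45940/3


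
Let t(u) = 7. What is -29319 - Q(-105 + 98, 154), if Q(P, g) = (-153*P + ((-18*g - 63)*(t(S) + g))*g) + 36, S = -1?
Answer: 70260564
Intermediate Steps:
Q(P, g) = 36 - 153*P + g*(-63 - 18*g)*(7 + g) (Q(P, g) = (-153*P + ((-18*g - 63)*(7 + g))*g) + 36 = (-153*P + ((-63 - 18*g)*(7 + g))*g) + 36 = (-153*P + g*(-63 - 18*g)*(7 + g)) + 36 = 36 - 153*P + g*(-63 - 18*g)*(7 + g))
-29319 - Q(-105 + 98, 154) = -29319 - (36 - 441*154 - 189*154² - 153*(-105 + 98) - 18*154³) = -29319 - (36 - 67914 - 189*23716 - 153*(-7) - 18*3652264) = -29319 - (36 - 67914 - 4482324 + 1071 - 65740752) = -29319 - 1*(-70289883) = -29319 + 70289883 = 70260564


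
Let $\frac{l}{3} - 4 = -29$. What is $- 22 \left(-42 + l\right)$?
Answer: $2574$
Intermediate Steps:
$l = -75$ ($l = 12 + 3 \left(-29\right) = 12 - 87 = -75$)
$- 22 \left(-42 + l\right) = - 22 \left(-42 - 75\right) = \left(-22\right) \left(-117\right) = 2574$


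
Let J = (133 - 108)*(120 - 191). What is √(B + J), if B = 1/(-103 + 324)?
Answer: 3*I*√9632506/221 ≈ 42.131*I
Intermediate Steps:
B = 1/221 ≈ 0.0045249
J = -1775 (J = 25*(-71) = -1775)
√(B + J) = √(1/221 - 1775) = √(-392274/221) = 3*I*√9632506/221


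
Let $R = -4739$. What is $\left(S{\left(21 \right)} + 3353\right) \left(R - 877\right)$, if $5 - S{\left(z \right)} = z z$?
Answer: $-16381872$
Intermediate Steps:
$S{\left(z \right)} = 5 - z^{2}$ ($S{\left(z \right)} = 5 - z z = 5 - z^{2}$)
$\left(S{\left(21 \right)} + 3353\right) \left(R - 877\right) = \left(\left(5 - 21^{2}\right) + 3353\right) \left(-4739 - 877\right) = \left(\left(5 - 441\right) + 3353\right) \left(-5616\right) = \left(-436 + 3353\right) \left(-5616\right) = 2917 \left(-5616\right) = -16381872$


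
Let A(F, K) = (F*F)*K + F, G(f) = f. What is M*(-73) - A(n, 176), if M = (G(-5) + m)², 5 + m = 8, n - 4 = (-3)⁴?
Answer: -1271977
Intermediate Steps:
n = 85 (n = 4 + (-3)⁴ = 4 + 81 = 85)
m = 3 (m = -5 + 8 = 3)
A(F, K) = F + K*F² (A(F, K) = F²*K + F = K*F² + F = F + K*F²)
M = 4 (M = (-5 + 3)² = (-2)² = 4)
M*(-73) - A(n, 176) = 4*(-73) - 85*(1 + 85*176) = -292 - 85*(1 + 14960) = -292 - 85*14961 = -292 - 1*1271685 = -292 - 1271685 = -1271977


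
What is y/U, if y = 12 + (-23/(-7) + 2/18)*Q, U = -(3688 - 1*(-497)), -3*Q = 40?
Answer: 6292/790965 ≈ 0.0079548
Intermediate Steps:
Q = -40/3 (Q = -⅓*40 = -40/3 ≈ -13.333)
U = -4185 (U = -(3688 + 497) = -1*4185 = -4185)
y = -6292/189 (y = 12 + (-23/(-7) + 2/18)*(-40/3) = 12 + (-23*(-⅐) + 2*(1/18))*(-40/3) = 12 + (23/7 + ⅑)*(-40/3) = 12 + (214/63)*(-40/3) = 12 - 8560/189 = -6292/189 ≈ -33.291)
y/U = -6292/189/(-4185) = -6292/189*(-1/4185) = 6292/790965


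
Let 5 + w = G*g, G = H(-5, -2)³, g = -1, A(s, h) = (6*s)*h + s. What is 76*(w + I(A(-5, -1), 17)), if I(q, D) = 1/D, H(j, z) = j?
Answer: 155116/17 ≈ 9124.5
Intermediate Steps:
A(s, h) = s + 6*h*s (A(s, h) = 6*h*s + s = s + 6*h*s)
G = -125 (G = (-5)³ = -125)
w = 120 (w = -5 - 125*(-1) = -5 + 125 = 120)
76*(w + I(A(-5, -1), 17)) = 76*(120 + 1/17) = 76*(2041/17) = 155116/17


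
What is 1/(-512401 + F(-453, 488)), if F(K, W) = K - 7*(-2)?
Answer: -1/512840 ≈ -1.9499e-6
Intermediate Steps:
F(K, W) = 14 + K (F(K, W) = K + 14 = 14 + K)
1/(-512401 + F(-453, 488)) = 1/(-512401 + (14 - 453)) = 1/(-512401 - 439) = 1/(-512840) = -1/512840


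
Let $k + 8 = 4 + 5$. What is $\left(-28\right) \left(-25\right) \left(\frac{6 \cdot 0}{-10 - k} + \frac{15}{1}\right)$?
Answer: $10500$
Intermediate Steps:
$k = 1$ ($k = -8 + \left(4 + 5\right) = -8 + 9 = 1$)
$\left(-28\right) \left(-25\right) \left(\frac{6 \cdot 0}{-10 - k} + \frac{15}{1}\right) = \left(-28\right) \left(-25\right) \left(\frac{6 \cdot 0}{-10 - 1} + \frac{15}{1}\right) = 700 \left(\frac{0}{-10 - 1} + 15 \cdot 1\right) = 700 \left(\frac{0}{-11} + 15\right) = 700 \left(0 \left(- \frac{1}{11}\right) + 15\right) = 700 \left(0 + 15\right) = 700 \cdot 15 = 10500$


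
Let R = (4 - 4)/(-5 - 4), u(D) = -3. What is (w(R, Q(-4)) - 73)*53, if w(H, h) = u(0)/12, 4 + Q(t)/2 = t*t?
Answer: -15529/4 ≈ -3882.3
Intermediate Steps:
Q(t) = -8 + 2*t² (Q(t) = -8 + 2*(t*t) = -8 + 2*t²)
R = 0 (R = 0/(-9) = 0*(-⅑) = 0)
w(H, h) = -¼ (w(H, h) = -3/12 = -3*1/12 = -¼)
(w(R, Q(-4)) - 73)*53 = (-¼ - 73)*53 = -293/4*53 = -15529/4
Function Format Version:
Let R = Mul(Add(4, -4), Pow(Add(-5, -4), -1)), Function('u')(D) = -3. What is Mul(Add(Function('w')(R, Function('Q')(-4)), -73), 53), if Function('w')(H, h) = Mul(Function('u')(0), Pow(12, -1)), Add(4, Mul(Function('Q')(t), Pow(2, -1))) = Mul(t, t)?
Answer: Rational(-15529, 4) ≈ -3882.3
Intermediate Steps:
Function('Q')(t) = Add(-8, Mul(2, Pow(t, 2))) (Function('Q')(t) = Add(-8, Mul(2, Mul(t, t))) = Add(-8, Mul(2, Pow(t, 2))))
R = 0 (R = Mul(0, Pow(-9, -1)) = Mul(0, Rational(-1, 9)) = 0)
Function('w')(H, h) = Rational(-1, 4) (Function('w')(H, h) = Mul(-3, Pow(12, -1)) = Mul(-3, Rational(1, 12)) = Rational(-1, 4))
Mul(Add(Function('w')(R, Function('Q')(-4)), -73), 53) = Mul(Add(Rational(-1, 4), -73), 53) = Mul(Rational(-293, 4), 53) = Rational(-15529, 4)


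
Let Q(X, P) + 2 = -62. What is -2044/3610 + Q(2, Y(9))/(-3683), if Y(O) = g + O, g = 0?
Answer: -3648506/6647815 ≈ -0.54883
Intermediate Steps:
Y(O) = O (Y(O) = 0 + O = O)
Q(X, P) = -64 (Q(X, P) = -2 - 62 = -64)
-2044/3610 + Q(2, Y(9))/(-3683) = -2044/3610 - 64/(-3683) = -2044*1/3610 - 64*(-1/3683) = -1022/1805 + 64/3683 = -3648506/6647815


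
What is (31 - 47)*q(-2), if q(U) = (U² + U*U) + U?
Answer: -96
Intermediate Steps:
q(U) = U + 2*U² (q(U) = (U² + U²) + U = 2*U² + U = U + 2*U²)
(31 - 47)*q(-2) = (31 - 47)*(-2*(1 + 2*(-2))) = -(-32)*(1 - 4) = -(-32)*(-3) = -16*6 = -96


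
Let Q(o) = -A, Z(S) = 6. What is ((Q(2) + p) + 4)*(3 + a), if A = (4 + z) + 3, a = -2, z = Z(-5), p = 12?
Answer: 3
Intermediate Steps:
z = 6
A = 13 (A = (4 + 6) + 3 = 10 + 3 = 13)
Q(o) = -13 (Q(o) = -1*13 = -13)
((Q(2) + p) + 4)*(3 + a) = ((-13 + 12) + 4)*(3 - 2) = (-1 + 4)*1 = 3*1 = 3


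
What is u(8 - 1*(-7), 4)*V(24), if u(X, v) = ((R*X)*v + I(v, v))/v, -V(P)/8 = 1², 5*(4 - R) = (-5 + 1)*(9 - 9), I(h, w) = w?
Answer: -488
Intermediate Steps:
R = 4 (R = 4 - (-5 + 1)*(9 - 9)/5 = 4 - (-4)*0/5 = 4 - ⅕*0 = 4 + 0 = 4)
V(P) = -8 (V(P) = -8*1² = -8*1 = -8)
u(X, v) = (v + 4*X*v)/v (u(X, v) = ((4*X)*v + v)/v = (4*X*v + v)/v = (v + 4*X*v)/v)
u(8 - 1*(-7), 4)*V(24) = (1 + 4*(8 - 1*(-7)))*(-8) = (1 + 4*(8 + 7))*(-8) = (1 + 4*15)*(-8) = (1 + 60)*(-8) = 61*(-8) = -488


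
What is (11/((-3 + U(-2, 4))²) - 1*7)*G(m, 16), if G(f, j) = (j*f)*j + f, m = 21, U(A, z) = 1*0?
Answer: -93548/3 ≈ -31183.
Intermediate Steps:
U(A, z) = 0
G(f, j) = f + f*j² (G(f, j) = (f*j)*j + f = f*j² + f = f + f*j²)
(11/((-3 + U(-2, 4))²) - 1*7)*G(m, 16) = (11/((-3 + 0)²) - 1*7)*(21*(1 + 16²)) = (11/((-3)²) - 7)*(21*(1 + 256)) = (11/9 - 7)*(21*257) = (11*(⅑) - 7)*5397 = (11/9 - 7)*5397 = -52/9*5397 = -93548/3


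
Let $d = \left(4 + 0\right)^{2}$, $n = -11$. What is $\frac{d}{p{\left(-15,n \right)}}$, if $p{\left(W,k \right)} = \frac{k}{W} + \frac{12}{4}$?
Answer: $\frac{30}{7} \approx 4.2857$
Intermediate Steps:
$d = 16$ ($d = 4^{2} = 16$)
$p{\left(W,k \right)} = 3 + \frac{k}{W}$ ($p{\left(W,k \right)} = \frac{k}{W} + 12 \cdot \frac{1}{4} = \frac{k}{W} + 3 = 3 + \frac{k}{W}$)
$\frac{d}{p{\left(-15,n \right)}} = \frac{16}{3 - \frac{11}{-15}} = \frac{16}{3 - - \frac{11}{15}} = \frac{16}{3 + \frac{11}{15}} = \frac{16}{\frac{56}{15}} = 16 \cdot \frac{15}{56} = \frac{30}{7}$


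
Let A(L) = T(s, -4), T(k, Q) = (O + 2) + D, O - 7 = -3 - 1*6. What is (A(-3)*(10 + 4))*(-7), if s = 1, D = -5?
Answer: 490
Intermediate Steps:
O = -2 (O = 7 + (-3 - 1*6) = 7 + (-3 - 6) = 7 - 9 = -2)
T(k, Q) = -5 (T(k, Q) = (-2 + 2) - 5 = 0 - 5 = -5)
A(L) = -5
(A(-3)*(10 + 4))*(-7) = -5*(10 + 4)*(-7) = -5*14*(-7) = -70*(-7) = 490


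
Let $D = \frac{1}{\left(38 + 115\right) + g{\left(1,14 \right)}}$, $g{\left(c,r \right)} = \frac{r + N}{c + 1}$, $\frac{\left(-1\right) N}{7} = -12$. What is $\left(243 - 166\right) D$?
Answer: $\frac{77}{202} \approx 0.38119$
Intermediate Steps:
$N = 84$ ($N = \left(-7\right) \left(-12\right) = 84$)
$g{\left(c,r \right)} = \frac{84 + r}{1 + c}$ ($g{\left(c,r \right)} = \frac{r + 84}{c + 1} = \frac{84 + r}{1 + c}$)
$D = \frac{1}{202}$ ($D = \frac{1}{\left(38 + 115\right) + \frac{84 + 14}{1 + 1}} = \frac{1}{153 + \frac{1}{2} \cdot 98} = \frac{1}{153 + 49} = \frac{1}{202} \approx 0.0049505$)
$\left(243 - 166\right) D = \left(243 - 166\right) \frac{1}{202} = 77 \cdot \frac{1}{202} = \frac{77}{202}$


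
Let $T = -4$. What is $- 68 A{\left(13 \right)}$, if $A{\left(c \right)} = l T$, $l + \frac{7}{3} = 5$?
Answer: $\frac{2176}{3} \approx 725.33$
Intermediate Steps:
$l = \frac{8}{3}$ ($l = - \frac{7}{3} + 5 = \frac{8}{3} \approx 2.6667$)
$A{\left(c \right)} = - \frac{32}{3}$ ($A{\left(c \right)} = \frac{8}{3} \left(-4\right) = - \frac{32}{3}$)
$- 68 A{\left(13 \right)} = \left(-68\right) \left(- \frac{32}{3}\right) = \frac{2176}{3}$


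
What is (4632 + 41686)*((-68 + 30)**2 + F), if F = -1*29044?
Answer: -1278376800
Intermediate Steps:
F = -29044
(4632 + 41686)*((-68 + 30)**2 + F) = (4632 + 41686)*((-68 + 30)**2 - 29044) = 46318*((-38)**2 - 29044) = 46318*(1444 - 29044) = 46318*(-27600) = -1278376800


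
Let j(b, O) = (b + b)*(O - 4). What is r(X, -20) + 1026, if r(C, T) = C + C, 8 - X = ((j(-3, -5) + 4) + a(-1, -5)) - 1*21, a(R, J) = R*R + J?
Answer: 976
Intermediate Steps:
a(R, J) = J + R**2 (a(R, J) = R**2 + J = J + R**2)
j(b, O) = 2*b*(-4 + O) (j(b, O) = (2*b)*(-4 + O) = 2*b*(-4 + O))
X = -25 (X = 8 - (((2*(-3)*(-4 - 5) + 4) + (-5 + (-1)**2)) - 1*21) = 8 - (((2*(-3)*(-9) + 4) + (-5 + 1)) - 21) = 8 - (((54 + 4) - 4) - 21) = 8 - ((58 - 4) - 21) = 8 - (54 - 21) = 8 - 1*33 = 8 - 33 = -25)
r(C, T) = 2*C
r(X, -20) + 1026 = 2*(-25) + 1026 = -50 + 1026 = 976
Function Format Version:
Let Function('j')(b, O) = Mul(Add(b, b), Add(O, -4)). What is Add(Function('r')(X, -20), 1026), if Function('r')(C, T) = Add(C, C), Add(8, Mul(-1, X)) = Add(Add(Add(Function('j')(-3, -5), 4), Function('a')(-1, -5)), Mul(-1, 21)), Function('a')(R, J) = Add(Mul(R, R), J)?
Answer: 976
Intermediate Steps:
Function('a')(R, J) = Add(J, Pow(R, 2)) (Function('a')(R, J) = Add(Pow(R, 2), J) = Add(J, Pow(R, 2)))
Function('j')(b, O) = Mul(2, b, Add(-4, O)) (Function('j')(b, O) = Mul(Mul(2, b), Add(-4, O)) = Mul(2, b, Add(-4, O)))
X = -25 (X = Add(8, Mul(-1, Add(Add(Add(Mul(2, -3, Add(-4, -5)), 4), Add(-5, Pow(-1, 2))), Mul(-1, 21)))) = Add(8, Mul(-1, Add(Add(Add(Mul(2, -3, -9), 4), Add(-5, 1)), -21))) = Add(8, Mul(-1, Add(Add(Add(54, 4), -4), -21))) = Add(8, Mul(-1, Add(Add(58, -4), -21))) = Add(8, Mul(-1, Add(54, -21))) = Add(8, Mul(-1, 33)) = Add(8, -33) = -25)
Function('r')(C, T) = Mul(2, C)
Add(Function('r')(X, -20), 1026) = Add(Mul(2, -25), 1026) = Add(-50, 1026) = 976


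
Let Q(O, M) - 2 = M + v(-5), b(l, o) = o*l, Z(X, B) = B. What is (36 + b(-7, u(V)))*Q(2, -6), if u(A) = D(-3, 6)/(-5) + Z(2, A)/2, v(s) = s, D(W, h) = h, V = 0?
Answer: -1998/5 ≈ -399.60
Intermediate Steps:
u(A) = -6/5 + A/2 (u(A) = 6/(-5) + A/2 = 6*(-⅕) + A*(½) = -6/5 + A/2)
b(l, o) = l*o
Q(O, M) = -3 + M (Q(O, M) = 2 + (M - 5) = 2 + (-5 + M) = -3 + M)
(36 + b(-7, u(V)))*Q(2, -6) = (36 - 7*(-6/5 + (½)*0))*(-3 - 6) = (36 - 7*(-6/5 + 0))*(-9) = (36 - 7*(-6/5))*(-9) = (36 + 42/5)*(-9) = (222/5)*(-9) = -1998/5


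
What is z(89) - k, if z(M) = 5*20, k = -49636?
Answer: 49736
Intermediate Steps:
z(M) = 100
z(89) - k = 100 - 1*(-49636) = 100 + 49636 = 49736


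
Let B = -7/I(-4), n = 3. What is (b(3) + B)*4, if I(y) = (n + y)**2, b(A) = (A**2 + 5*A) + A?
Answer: 80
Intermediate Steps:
b(A) = A**2 + 6*A
I(y) = (3 + y)**2
B = -7 (B = -7/(3 - 4)**2 = -7/((-1)**2) = -7/1 = -7*1 = -7)
(b(3) + B)*4 = (3*(6 + 3) - 7)*4 = (3*9 - 7)*4 = (27 - 7)*4 = 20*4 = 80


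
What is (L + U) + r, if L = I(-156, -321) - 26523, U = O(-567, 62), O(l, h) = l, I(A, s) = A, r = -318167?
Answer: -345413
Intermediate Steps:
U = -567
L = -26679 (L = -156 - 26523 = -26679)
(L + U) + r = (-26679 - 567) - 318167 = -27246 - 318167 = -345413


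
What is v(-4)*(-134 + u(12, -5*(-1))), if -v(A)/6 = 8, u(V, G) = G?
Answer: 6192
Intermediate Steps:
v(A) = -48 (v(A) = -6*8 = -48)
v(-4)*(-134 + u(12, -5*(-1))) = -48*(-134 - 5*(-1)) = -48*(-134 + 5) = -48*(-129) = 6192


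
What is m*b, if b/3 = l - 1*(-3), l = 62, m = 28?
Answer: 5460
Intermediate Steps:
b = 195 (b = 3*(62 - 1*(-3)) = 3*(62 + 3) = 3*65 = 195)
m*b = 28*195 = 5460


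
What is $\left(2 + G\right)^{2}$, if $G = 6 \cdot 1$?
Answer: $64$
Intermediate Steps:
$G = 6$
$\left(2 + G\right)^{2} = \left(2 + 6\right)^{2} = 8^{2} = 64$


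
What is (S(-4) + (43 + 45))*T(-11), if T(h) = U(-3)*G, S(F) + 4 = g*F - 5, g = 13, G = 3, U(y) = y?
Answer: -243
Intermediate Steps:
S(F) = -9 + 13*F (S(F) = -4 + (13*F - 5) = -4 + (-5 + 13*F) = -9 + 13*F)
T(h) = -9 (T(h) = -3*3 = -9)
(S(-4) + (43 + 45))*T(-11) = ((-9 + 13*(-4)) + (43 + 45))*(-9) = ((-9 - 52) + 88)*(-9) = (-61 + 88)*(-9) = 27*(-9) = -243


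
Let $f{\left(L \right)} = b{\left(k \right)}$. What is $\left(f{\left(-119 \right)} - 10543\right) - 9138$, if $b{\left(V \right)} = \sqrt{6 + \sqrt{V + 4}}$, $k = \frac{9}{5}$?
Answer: $-19681 + \frac{\sqrt{150 + 5 \sqrt{145}}}{5} \approx -19678.0$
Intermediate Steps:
$k = \frac{9}{5}$ ($k = 9 \cdot \frac{1}{5} = \frac{9}{5} \approx 1.8$)
$b{\left(V \right)} = \sqrt{6 + \sqrt{4 + V}}$
$f{\left(L \right)} = \sqrt{6 + \frac{\sqrt{145}}{5}}$ ($f{\left(L \right)} = \sqrt{6 + \sqrt{4 + \frac{9}{5}}} = \sqrt{6 + \sqrt{\frac{29}{5}}} = \sqrt{6 + \frac{\sqrt{145}}{5}}$)
$\left(f{\left(-119 \right)} - 10543\right) - 9138 = \left(\frac{\sqrt{150 + 5 \sqrt{145}}}{5} - 10543\right) - 9138 = \left(-10543 + \frac{\sqrt{150 + 5 \sqrt{145}}}{5}\right) - 9138 = -19681 + \frac{\sqrt{150 + 5 \sqrt{145}}}{5}$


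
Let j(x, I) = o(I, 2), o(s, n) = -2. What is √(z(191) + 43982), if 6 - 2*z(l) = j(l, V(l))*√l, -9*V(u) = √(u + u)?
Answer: √(43985 + √191) ≈ 209.76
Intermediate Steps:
V(u) = -√2*√u/9 (V(u) = -√(u + u)/9 = -√2*√u/9)
j(x, I) = -2
z(l) = 3 + √l (z(l) = 3 - (-1)*√l = 3 + √l)
√(z(191) + 43982) = √((3 + √191) + 43982) = √(43985 + √191)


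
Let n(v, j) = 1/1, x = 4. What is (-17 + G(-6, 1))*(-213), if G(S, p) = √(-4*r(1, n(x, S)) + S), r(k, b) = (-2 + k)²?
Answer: 3621 - 213*I*√10 ≈ 3621.0 - 673.57*I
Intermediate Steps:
n(v, j) = 1
G(S, p) = √(-4 + S) (G(S, p) = √(-4*(-2 + 1)² + S) = √(-4*(-1)² + S) = √(-4*1 + S) = √(-4 + S))
(-17 + G(-6, 1))*(-213) = (-17 + √(-4 - 6))*(-213) = (-17 + √(-10))*(-213) = (-17 + I*√10)*(-213) = 3621 - 213*I*√10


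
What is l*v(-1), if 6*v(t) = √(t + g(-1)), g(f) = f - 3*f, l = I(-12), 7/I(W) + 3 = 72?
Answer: 7/414 ≈ 0.016908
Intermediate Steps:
I(W) = 7/69 (I(W) = 7/(-3 + 72) = 7/69)
l = 7/69 ≈ 0.10145
g(f) = -2*f
v(t) = √(2 + t)/6 (v(t) = √(t - 2*(-1))/6 = √(t + 2)/6 = √(2 + t)/6)
l*v(-1) = 7*(√(2 - 1)/6)/69 = 7*(√1/6)/69 = 7*((⅙)*1)/69 = (7/69)*(⅙) = 7/414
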